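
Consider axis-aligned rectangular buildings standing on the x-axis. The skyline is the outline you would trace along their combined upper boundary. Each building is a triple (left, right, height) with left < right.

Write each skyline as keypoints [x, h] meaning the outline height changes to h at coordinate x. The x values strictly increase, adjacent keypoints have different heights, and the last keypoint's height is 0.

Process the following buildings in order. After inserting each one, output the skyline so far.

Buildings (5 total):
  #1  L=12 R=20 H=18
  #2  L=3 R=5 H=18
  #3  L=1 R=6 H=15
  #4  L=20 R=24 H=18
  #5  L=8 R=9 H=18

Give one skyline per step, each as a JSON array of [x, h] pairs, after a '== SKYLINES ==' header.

== SKYLINES ==
[[12,18],[20,0]]
[[3,18],[5,0],[12,18],[20,0]]
[[1,15],[3,18],[5,15],[6,0],[12,18],[20,0]]
[[1,15],[3,18],[5,15],[6,0],[12,18],[24,0]]
[[1,15],[3,18],[5,15],[6,0],[8,18],[9,0],[12,18],[24,0]]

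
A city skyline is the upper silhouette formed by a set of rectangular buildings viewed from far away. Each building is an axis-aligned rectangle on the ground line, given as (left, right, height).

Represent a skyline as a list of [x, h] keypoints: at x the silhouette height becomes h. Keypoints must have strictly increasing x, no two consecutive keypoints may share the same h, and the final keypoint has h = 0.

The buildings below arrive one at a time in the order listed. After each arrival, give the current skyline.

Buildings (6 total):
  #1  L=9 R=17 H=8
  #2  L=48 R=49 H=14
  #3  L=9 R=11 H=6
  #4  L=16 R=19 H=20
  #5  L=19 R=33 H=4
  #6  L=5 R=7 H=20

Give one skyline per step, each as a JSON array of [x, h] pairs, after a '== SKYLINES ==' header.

== SKYLINES ==
[[9,8],[17,0]]
[[9,8],[17,0],[48,14],[49,0]]
[[9,8],[17,0],[48,14],[49,0]]
[[9,8],[16,20],[19,0],[48,14],[49,0]]
[[9,8],[16,20],[19,4],[33,0],[48,14],[49,0]]
[[5,20],[7,0],[9,8],[16,20],[19,4],[33,0],[48,14],[49,0]]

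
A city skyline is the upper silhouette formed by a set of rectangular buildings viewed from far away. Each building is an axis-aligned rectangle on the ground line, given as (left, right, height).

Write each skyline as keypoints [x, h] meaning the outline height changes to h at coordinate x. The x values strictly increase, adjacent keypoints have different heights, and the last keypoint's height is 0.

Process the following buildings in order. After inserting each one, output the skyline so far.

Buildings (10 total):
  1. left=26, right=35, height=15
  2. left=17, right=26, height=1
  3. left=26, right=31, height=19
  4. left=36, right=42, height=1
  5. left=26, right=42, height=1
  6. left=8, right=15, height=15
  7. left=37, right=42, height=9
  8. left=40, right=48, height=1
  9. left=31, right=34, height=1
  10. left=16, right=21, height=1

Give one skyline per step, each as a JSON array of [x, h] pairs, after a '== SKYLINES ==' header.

== SKYLINES ==
[[26,15],[35,0]]
[[17,1],[26,15],[35,0]]
[[17,1],[26,19],[31,15],[35,0]]
[[17,1],[26,19],[31,15],[35,0],[36,1],[42,0]]
[[17,1],[26,19],[31,15],[35,1],[42,0]]
[[8,15],[15,0],[17,1],[26,19],[31,15],[35,1],[42,0]]
[[8,15],[15,0],[17,1],[26,19],[31,15],[35,1],[37,9],[42,0]]
[[8,15],[15,0],[17,1],[26,19],[31,15],[35,1],[37,9],[42,1],[48,0]]
[[8,15],[15,0],[17,1],[26,19],[31,15],[35,1],[37,9],[42,1],[48,0]]
[[8,15],[15,0],[16,1],[26,19],[31,15],[35,1],[37,9],[42,1],[48,0]]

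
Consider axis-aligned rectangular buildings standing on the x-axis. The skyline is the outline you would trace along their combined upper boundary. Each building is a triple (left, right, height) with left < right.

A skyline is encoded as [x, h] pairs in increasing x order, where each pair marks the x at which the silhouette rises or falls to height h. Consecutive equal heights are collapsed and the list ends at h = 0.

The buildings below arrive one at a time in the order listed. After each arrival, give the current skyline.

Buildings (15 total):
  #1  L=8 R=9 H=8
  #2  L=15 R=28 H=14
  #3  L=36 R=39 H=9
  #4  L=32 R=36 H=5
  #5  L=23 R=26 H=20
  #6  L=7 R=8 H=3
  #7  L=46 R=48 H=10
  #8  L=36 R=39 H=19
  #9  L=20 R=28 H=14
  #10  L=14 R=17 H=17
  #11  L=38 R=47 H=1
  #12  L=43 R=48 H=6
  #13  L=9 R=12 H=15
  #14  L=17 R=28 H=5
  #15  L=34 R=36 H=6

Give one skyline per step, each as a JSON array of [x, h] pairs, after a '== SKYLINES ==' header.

== SKYLINES ==
[[8,8],[9,0]]
[[8,8],[9,0],[15,14],[28,0]]
[[8,8],[9,0],[15,14],[28,0],[36,9],[39,0]]
[[8,8],[9,0],[15,14],[28,0],[32,5],[36,9],[39,0]]
[[8,8],[9,0],[15,14],[23,20],[26,14],[28,0],[32,5],[36,9],[39,0]]
[[7,3],[8,8],[9,0],[15,14],[23,20],[26,14],[28,0],[32,5],[36,9],[39,0]]
[[7,3],[8,8],[9,0],[15,14],[23,20],[26,14],[28,0],[32,5],[36,9],[39,0],[46,10],[48,0]]
[[7,3],[8,8],[9,0],[15,14],[23,20],[26,14],[28,0],[32,5],[36,19],[39,0],[46,10],[48,0]]
[[7,3],[8,8],[9,0],[15,14],[23,20],[26,14],[28,0],[32,5],[36,19],[39,0],[46,10],[48,0]]
[[7,3],[8,8],[9,0],[14,17],[17,14],[23,20],[26,14],[28,0],[32,5],[36,19],[39,0],[46,10],[48,0]]
[[7,3],[8,8],[9,0],[14,17],[17,14],[23,20],[26,14],[28,0],[32,5],[36,19],[39,1],[46,10],[48,0]]
[[7,3],[8,8],[9,0],[14,17],[17,14],[23,20],[26,14],[28,0],[32,5],[36,19],[39,1],[43,6],[46,10],[48,0]]
[[7,3],[8,8],[9,15],[12,0],[14,17],[17,14],[23,20],[26,14],[28,0],[32,5],[36,19],[39,1],[43,6],[46,10],[48,0]]
[[7,3],[8,8],[9,15],[12,0],[14,17],[17,14],[23,20],[26,14],[28,0],[32,5],[36,19],[39,1],[43,6],[46,10],[48,0]]
[[7,3],[8,8],[9,15],[12,0],[14,17],[17,14],[23,20],[26,14],[28,0],[32,5],[34,6],[36,19],[39,1],[43,6],[46,10],[48,0]]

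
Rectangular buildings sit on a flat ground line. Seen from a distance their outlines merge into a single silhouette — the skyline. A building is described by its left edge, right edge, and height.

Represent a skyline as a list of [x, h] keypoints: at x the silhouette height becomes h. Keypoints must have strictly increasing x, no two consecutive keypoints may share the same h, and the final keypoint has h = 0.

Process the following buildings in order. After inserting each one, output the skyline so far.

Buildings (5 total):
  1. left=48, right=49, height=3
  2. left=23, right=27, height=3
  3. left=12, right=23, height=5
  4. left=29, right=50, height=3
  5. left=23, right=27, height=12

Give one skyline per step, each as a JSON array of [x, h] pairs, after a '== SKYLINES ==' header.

== SKYLINES ==
[[48,3],[49,0]]
[[23,3],[27,0],[48,3],[49,0]]
[[12,5],[23,3],[27,0],[48,3],[49,0]]
[[12,5],[23,3],[27,0],[29,3],[50,0]]
[[12,5],[23,12],[27,0],[29,3],[50,0]]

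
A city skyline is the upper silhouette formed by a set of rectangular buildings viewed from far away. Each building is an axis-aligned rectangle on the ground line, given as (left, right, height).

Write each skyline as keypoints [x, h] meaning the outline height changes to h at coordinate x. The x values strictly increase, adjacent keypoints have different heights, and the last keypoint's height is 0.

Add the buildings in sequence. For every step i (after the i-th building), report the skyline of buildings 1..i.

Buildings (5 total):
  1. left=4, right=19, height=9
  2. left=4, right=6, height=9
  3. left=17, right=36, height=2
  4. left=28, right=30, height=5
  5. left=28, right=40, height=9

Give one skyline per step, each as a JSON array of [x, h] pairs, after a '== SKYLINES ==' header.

== SKYLINES ==
[[4,9],[19,0]]
[[4,9],[19,0]]
[[4,9],[19,2],[36,0]]
[[4,9],[19,2],[28,5],[30,2],[36,0]]
[[4,9],[19,2],[28,9],[40,0]]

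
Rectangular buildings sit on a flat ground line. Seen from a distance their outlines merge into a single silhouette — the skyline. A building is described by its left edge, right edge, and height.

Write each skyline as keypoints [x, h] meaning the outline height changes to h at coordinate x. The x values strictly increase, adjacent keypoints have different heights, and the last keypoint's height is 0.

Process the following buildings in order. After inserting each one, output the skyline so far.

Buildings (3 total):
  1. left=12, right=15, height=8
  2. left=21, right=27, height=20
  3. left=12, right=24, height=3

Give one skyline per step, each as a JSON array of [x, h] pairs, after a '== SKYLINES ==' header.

== SKYLINES ==
[[12,8],[15,0]]
[[12,8],[15,0],[21,20],[27,0]]
[[12,8],[15,3],[21,20],[27,0]]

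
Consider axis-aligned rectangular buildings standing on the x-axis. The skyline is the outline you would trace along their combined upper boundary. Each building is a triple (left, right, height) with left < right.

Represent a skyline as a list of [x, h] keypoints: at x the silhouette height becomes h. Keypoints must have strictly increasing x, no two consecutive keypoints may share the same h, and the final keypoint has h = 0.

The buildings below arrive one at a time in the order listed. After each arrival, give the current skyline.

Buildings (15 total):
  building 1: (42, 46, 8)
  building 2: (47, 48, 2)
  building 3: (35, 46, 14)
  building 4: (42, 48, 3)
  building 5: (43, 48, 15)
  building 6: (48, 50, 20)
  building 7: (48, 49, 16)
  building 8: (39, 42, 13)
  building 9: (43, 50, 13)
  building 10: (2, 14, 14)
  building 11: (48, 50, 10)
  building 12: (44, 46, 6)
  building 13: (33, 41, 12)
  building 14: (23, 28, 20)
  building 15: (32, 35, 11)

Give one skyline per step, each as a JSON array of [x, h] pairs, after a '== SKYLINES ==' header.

== SKYLINES ==
[[42,8],[46,0]]
[[42,8],[46,0],[47,2],[48,0]]
[[35,14],[46,0],[47,2],[48,0]]
[[35,14],[46,3],[48,0]]
[[35,14],[43,15],[48,0]]
[[35,14],[43,15],[48,20],[50,0]]
[[35,14],[43,15],[48,20],[50,0]]
[[35,14],[43,15],[48,20],[50,0]]
[[35,14],[43,15],[48,20],[50,0]]
[[2,14],[14,0],[35,14],[43,15],[48,20],[50,0]]
[[2,14],[14,0],[35,14],[43,15],[48,20],[50,0]]
[[2,14],[14,0],[35,14],[43,15],[48,20],[50,0]]
[[2,14],[14,0],[33,12],[35,14],[43,15],[48,20],[50,0]]
[[2,14],[14,0],[23,20],[28,0],[33,12],[35,14],[43,15],[48,20],[50,0]]
[[2,14],[14,0],[23,20],[28,0],[32,11],[33,12],[35,14],[43,15],[48,20],[50,0]]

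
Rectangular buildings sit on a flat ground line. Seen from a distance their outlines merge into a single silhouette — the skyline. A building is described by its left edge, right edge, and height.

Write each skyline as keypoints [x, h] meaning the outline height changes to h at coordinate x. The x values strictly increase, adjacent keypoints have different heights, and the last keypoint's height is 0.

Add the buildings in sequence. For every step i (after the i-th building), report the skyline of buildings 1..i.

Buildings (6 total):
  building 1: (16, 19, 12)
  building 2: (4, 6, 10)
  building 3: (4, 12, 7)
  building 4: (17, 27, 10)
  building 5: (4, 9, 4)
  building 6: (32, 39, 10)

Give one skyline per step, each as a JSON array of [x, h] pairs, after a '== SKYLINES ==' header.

== SKYLINES ==
[[16,12],[19,0]]
[[4,10],[6,0],[16,12],[19,0]]
[[4,10],[6,7],[12,0],[16,12],[19,0]]
[[4,10],[6,7],[12,0],[16,12],[19,10],[27,0]]
[[4,10],[6,7],[12,0],[16,12],[19,10],[27,0]]
[[4,10],[6,7],[12,0],[16,12],[19,10],[27,0],[32,10],[39,0]]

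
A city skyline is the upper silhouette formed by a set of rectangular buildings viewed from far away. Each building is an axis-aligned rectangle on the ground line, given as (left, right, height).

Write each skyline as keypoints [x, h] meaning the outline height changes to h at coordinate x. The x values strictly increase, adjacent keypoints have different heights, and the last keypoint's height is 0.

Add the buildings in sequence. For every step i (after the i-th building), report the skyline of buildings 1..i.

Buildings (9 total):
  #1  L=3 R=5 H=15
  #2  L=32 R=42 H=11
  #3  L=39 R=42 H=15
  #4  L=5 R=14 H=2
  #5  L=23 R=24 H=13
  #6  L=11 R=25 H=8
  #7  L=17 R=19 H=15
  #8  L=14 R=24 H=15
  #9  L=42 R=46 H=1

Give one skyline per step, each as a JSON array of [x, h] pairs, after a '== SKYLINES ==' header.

== SKYLINES ==
[[3,15],[5,0]]
[[3,15],[5,0],[32,11],[42,0]]
[[3,15],[5,0],[32,11],[39,15],[42,0]]
[[3,15],[5,2],[14,0],[32,11],[39,15],[42,0]]
[[3,15],[5,2],[14,0],[23,13],[24,0],[32,11],[39,15],[42,0]]
[[3,15],[5,2],[11,8],[23,13],[24,8],[25,0],[32,11],[39,15],[42,0]]
[[3,15],[5,2],[11,8],[17,15],[19,8],[23,13],[24,8],[25,0],[32,11],[39,15],[42,0]]
[[3,15],[5,2],[11,8],[14,15],[24,8],[25,0],[32,11],[39,15],[42,0]]
[[3,15],[5,2],[11,8],[14,15],[24,8],[25,0],[32,11],[39,15],[42,1],[46,0]]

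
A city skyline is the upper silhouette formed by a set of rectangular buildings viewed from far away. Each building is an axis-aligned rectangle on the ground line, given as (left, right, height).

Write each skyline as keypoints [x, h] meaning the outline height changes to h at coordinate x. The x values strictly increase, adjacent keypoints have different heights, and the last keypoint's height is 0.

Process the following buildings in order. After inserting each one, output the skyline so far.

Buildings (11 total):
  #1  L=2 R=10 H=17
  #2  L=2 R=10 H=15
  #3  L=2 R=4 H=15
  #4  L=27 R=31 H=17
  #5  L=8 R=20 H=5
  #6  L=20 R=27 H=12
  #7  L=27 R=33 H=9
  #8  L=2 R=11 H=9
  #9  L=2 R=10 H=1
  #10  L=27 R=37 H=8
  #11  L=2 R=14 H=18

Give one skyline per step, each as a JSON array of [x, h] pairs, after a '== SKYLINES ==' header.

== SKYLINES ==
[[2,17],[10,0]]
[[2,17],[10,0]]
[[2,17],[10,0]]
[[2,17],[10,0],[27,17],[31,0]]
[[2,17],[10,5],[20,0],[27,17],[31,0]]
[[2,17],[10,5],[20,12],[27,17],[31,0]]
[[2,17],[10,5],[20,12],[27,17],[31,9],[33,0]]
[[2,17],[10,9],[11,5],[20,12],[27,17],[31,9],[33,0]]
[[2,17],[10,9],[11,5],[20,12],[27,17],[31,9],[33,0]]
[[2,17],[10,9],[11,5],[20,12],[27,17],[31,9],[33,8],[37,0]]
[[2,18],[14,5],[20,12],[27,17],[31,9],[33,8],[37,0]]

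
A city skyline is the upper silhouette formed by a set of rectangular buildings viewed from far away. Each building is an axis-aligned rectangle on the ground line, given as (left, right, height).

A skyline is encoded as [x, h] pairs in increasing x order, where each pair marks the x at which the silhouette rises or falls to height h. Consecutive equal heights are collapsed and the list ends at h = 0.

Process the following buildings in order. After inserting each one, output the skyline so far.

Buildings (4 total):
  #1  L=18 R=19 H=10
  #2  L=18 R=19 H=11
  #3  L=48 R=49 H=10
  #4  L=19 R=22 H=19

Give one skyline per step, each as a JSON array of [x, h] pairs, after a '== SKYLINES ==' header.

== SKYLINES ==
[[18,10],[19,0]]
[[18,11],[19,0]]
[[18,11],[19,0],[48,10],[49,0]]
[[18,11],[19,19],[22,0],[48,10],[49,0]]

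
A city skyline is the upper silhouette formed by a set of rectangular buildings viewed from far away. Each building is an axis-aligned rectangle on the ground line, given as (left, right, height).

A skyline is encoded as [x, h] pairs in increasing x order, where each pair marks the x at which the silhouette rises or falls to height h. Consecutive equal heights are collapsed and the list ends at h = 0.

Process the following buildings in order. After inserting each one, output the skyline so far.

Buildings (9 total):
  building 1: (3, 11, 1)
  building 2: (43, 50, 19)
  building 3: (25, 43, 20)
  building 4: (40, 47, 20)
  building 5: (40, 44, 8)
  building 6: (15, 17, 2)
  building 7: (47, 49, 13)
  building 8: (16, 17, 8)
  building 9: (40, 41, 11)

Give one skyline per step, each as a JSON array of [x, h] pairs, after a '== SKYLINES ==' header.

== SKYLINES ==
[[3,1],[11,0]]
[[3,1],[11,0],[43,19],[50,0]]
[[3,1],[11,0],[25,20],[43,19],[50,0]]
[[3,1],[11,0],[25,20],[47,19],[50,0]]
[[3,1],[11,0],[25,20],[47,19],[50,0]]
[[3,1],[11,0],[15,2],[17,0],[25,20],[47,19],[50,0]]
[[3,1],[11,0],[15,2],[17,0],[25,20],[47,19],[50,0]]
[[3,1],[11,0],[15,2],[16,8],[17,0],[25,20],[47,19],[50,0]]
[[3,1],[11,0],[15,2],[16,8],[17,0],[25,20],[47,19],[50,0]]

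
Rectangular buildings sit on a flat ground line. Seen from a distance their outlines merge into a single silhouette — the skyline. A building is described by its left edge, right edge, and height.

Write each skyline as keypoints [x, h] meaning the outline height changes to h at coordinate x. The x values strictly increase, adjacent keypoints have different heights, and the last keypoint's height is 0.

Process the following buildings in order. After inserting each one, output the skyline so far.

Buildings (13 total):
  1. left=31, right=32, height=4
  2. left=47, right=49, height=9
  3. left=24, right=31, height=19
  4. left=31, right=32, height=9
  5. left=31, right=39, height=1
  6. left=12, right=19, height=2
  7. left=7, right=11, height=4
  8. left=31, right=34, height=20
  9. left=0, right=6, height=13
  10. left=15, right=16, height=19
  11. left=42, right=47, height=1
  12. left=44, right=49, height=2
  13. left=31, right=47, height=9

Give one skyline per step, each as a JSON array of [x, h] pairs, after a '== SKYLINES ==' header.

== SKYLINES ==
[[31,4],[32,0]]
[[31,4],[32,0],[47,9],[49,0]]
[[24,19],[31,4],[32,0],[47,9],[49,0]]
[[24,19],[31,9],[32,0],[47,9],[49,0]]
[[24,19],[31,9],[32,1],[39,0],[47,9],[49,0]]
[[12,2],[19,0],[24,19],[31,9],[32,1],[39,0],[47,9],[49,0]]
[[7,4],[11,0],[12,2],[19,0],[24,19],[31,9],[32,1],[39,0],[47,9],[49,0]]
[[7,4],[11,0],[12,2],[19,0],[24,19],[31,20],[34,1],[39,0],[47,9],[49,0]]
[[0,13],[6,0],[7,4],[11,0],[12,2],[19,0],[24,19],[31,20],[34,1],[39,0],[47,9],[49,0]]
[[0,13],[6,0],[7,4],[11,0],[12,2],[15,19],[16,2],[19,0],[24,19],[31,20],[34,1],[39,0],[47,9],[49,0]]
[[0,13],[6,0],[7,4],[11,0],[12,2],[15,19],[16,2],[19,0],[24,19],[31,20],[34,1],[39,0],[42,1],[47,9],[49,0]]
[[0,13],[6,0],[7,4],[11,0],[12,2],[15,19],[16,2],[19,0],[24,19],[31,20],[34,1],[39,0],[42,1],[44,2],[47,9],[49,0]]
[[0,13],[6,0],[7,4],[11,0],[12,2],[15,19],[16,2],[19,0],[24,19],[31,20],[34,9],[49,0]]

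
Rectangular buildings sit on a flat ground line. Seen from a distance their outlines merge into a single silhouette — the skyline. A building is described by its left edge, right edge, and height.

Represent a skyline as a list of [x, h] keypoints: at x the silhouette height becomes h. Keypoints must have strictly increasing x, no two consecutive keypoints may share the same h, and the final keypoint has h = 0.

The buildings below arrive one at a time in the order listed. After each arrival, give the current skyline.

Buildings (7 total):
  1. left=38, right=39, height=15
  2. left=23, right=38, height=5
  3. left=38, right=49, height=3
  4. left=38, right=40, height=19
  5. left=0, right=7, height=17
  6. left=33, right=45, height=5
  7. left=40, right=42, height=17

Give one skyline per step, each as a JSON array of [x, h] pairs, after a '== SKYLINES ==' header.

== SKYLINES ==
[[38,15],[39,0]]
[[23,5],[38,15],[39,0]]
[[23,5],[38,15],[39,3],[49,0]]
[[23,5],[38,19],[40,3],[49,0]]
[[0,17],[7,0],[23,5],[38,19],[40,3],[49,0]]
[[0,17],[7,0],[23,5],[38,19],[40,5],[45,3],[49,0]]
[[0,17],[7,0],[23,5],[38,19],[40,17],[42,5],[45,3],[49,0]]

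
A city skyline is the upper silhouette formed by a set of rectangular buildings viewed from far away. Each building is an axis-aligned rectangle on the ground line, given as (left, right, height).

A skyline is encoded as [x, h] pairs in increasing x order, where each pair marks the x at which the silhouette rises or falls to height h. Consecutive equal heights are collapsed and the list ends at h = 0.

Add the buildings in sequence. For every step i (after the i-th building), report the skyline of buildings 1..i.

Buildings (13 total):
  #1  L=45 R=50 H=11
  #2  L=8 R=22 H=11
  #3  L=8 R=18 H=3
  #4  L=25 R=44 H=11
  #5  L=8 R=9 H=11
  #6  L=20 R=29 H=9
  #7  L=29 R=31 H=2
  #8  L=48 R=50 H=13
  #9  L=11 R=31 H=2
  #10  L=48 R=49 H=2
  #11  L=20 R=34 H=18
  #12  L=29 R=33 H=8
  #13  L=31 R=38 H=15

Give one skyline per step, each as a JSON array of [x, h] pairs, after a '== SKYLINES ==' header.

== SKYLINES ==
[[45,11],[50,0]]
[[8,11],[22,0],[45,11],[50,0]]
[[8,11],[22,0],[45,11],[50,0]]
[[8,11],[22,0],[25,11],[44,0],[45,11],[50,0]]
[[8,11],[22,0],[25,11],[44,0],[45,11],[50,0]]
[[8,11],[22,9],[25,11],[44,0],[45,11],[50,0]]
[[8,11],[22,9],[25,11],[44,0],[45,11],[50,0]]
[[8,11],[22,9],[25,11],[44,0],[45,11],[48,13],[50,0]]
[[8,11],[22,9],[25,11],[44,0],[45,11],[48,13],[50,0]]
[[8,11],[22,9],[25,11],[44,0],[45,11],[48,13],[50,0]]
[[8,11],[20,18],[34,11],[44,0],[45,11],[48,13],[50,0]]
[[8,11],[20,18],[34,11],[44,0],[45,11],[48,13],[50,0]]
[[8,11],[20,18],[34,15],[38,11],[44,0],[45,11],[48,13],[50,0]]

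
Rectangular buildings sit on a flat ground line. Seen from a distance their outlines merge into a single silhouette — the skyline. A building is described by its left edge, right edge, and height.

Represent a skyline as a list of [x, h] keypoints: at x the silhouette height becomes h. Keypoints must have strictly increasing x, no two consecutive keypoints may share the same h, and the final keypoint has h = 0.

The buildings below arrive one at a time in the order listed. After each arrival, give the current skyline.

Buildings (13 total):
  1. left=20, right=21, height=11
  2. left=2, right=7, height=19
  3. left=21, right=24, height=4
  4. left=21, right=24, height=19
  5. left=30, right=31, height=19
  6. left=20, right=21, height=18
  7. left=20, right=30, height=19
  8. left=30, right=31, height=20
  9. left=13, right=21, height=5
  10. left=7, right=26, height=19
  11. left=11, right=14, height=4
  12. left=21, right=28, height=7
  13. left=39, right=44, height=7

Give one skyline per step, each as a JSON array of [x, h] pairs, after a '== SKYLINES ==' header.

== SKYLINES ==
[[20,11],[21,0]]
[[2,19],[7,0],[20,11],[21,0]]
[[2,19],[7,0],[20,11],[21,4],[24,0]]
[[2,19],[7,0],[20,11],[21,19],[24,0]]
[[2,19],[7,0],[20,11],[21,19],[24,0],[30,19],[31,0]]
[[2,19],[7,0],[20,18],[21,19],[24,0],[30,19],[31,0]]
[[2,19],[7,0],[20,19],[31,0]]
[[2,19],[7,0],[20,19],[30,20],[31,0]]
[[2,19],[7,0],[13,5],[20,19],[30,20],[31,0]]
[[2,19],[30,20],[31,0]]
[[2,19],[30,20],[31,0]]
[[2,19],[30,20],[31,0]]
[[2,19],[30,20],[31,0],[39,7],[44,0]]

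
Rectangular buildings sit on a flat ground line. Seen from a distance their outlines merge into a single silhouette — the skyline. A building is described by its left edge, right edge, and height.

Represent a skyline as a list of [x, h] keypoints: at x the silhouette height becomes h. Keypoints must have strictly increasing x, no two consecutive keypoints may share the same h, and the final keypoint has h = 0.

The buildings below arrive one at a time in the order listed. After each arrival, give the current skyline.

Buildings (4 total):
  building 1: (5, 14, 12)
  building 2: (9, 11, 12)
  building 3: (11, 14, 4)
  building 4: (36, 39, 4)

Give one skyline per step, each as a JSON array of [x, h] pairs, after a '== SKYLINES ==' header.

== SKYLINES ==
[[5,12],[14,0]]
[[5,12],[14,0]]
[[5,12],[14,0]]
[[5,12],[14,0],[36,4],[39,0]]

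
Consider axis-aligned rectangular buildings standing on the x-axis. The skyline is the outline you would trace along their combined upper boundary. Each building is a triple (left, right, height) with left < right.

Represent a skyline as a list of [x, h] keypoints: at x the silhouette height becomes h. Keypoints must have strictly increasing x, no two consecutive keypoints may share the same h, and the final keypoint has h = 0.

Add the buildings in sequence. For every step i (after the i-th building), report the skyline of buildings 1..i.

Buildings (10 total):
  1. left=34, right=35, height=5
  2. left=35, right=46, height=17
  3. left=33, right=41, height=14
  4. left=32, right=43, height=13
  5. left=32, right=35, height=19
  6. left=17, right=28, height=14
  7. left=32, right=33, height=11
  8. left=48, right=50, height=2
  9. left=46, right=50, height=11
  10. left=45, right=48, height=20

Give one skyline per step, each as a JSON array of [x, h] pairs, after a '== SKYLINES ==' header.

== SKYLINES ==
[[34,5],[35,0]]
[[34,5],[35,17],[46,0]]
[[33,14],[35,17],[46,0]]
[[32,13],[33,14],[35,17],[46,0]]
[[32,19],[35,17],[46,0]]
[[17,14],[28,0],[32,19],[35,17],[46,0]]
[[17,14],[28,0],[32,19],[35,17],[46,0]]
[[17,14],[28,0],[32,19],[35,17],[46,0],[48,2],[50,0]]
[[17,14],[28,0],[32,19],[35,17],[46,11],[50,0]]
[[17,14],[28,0],[32,19],[35,17],[45,20],[48,11],[50,0]]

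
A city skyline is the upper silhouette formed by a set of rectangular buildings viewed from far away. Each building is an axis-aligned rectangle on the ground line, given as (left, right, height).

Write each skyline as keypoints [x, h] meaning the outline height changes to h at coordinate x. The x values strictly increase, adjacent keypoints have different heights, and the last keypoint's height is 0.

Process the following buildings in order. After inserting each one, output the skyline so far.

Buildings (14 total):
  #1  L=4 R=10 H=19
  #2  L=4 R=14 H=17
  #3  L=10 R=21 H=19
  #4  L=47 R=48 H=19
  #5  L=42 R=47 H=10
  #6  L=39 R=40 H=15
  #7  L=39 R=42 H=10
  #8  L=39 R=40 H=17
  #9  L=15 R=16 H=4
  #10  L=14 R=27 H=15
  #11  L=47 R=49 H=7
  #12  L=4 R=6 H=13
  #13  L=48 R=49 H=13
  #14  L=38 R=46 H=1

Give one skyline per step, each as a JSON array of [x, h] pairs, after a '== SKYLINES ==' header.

== SKYLINES ==
[[4,19],[10,0]]
[[4,19],[10,17],[14,0]]
[[4,19],[21,0]]
[[4,19],[21,0],[47,19],[48,0]]
[[4,19],[21,0],[42,10],[47,19],[48,0]]
[[4,19],[21,0],[39,15],[40,0],[42,10],[47,19],[48,0]]
[[4,19],[21,0],[39,15],[40,10],[47,19],[48,0]]
[[4,19],[21,0],[39,17],[40,10],[47,19],[48,0]]
[[4,19],[21,0],[39,17],[40,10],[47,19],[48,0]]
[[4,19],[21,15],[27,0],[39,17],[40,10],[47,19],[48,0]]
[[4,19],[21,15],[27,0],[39,17],[40,10],[47,19],[48,7],[49,0]]
[[4,19],[21,15],[27,0],[39,17],[40,10],[47,19],[48,7],[49,0]]
[[4,19],[21,15],[27,0],[39,17],[40,10],[47,19],[48,13],[49,0]]
[[4,19],[21,15],[27,0],[38,1],[39,17],[40,10],[47,19],[48,13],[49,0]]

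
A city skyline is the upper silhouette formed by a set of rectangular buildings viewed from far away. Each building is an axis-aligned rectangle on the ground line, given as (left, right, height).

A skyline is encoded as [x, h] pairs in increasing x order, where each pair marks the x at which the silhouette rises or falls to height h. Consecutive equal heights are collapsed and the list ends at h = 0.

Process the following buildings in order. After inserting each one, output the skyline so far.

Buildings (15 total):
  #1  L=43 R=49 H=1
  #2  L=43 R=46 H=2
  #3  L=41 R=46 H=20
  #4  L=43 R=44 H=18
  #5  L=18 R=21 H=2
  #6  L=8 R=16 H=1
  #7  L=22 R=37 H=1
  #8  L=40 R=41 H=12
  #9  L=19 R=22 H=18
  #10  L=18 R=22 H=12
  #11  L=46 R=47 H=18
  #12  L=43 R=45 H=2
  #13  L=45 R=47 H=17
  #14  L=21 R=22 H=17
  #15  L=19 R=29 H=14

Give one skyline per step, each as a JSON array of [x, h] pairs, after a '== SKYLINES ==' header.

== SKYLINES ==
[[43,1],[49,0]]
[[43,2],[46,1],[49,0]]
[[41,20],[46,1],[49,0]]
[[41,20],[46,1],[49,0]]
[[18,2],[21,0],[41,20],[46,1],[49,0]]
[[8,1],[16,0],[18,2],[21,0],[41,20],[46,1],[49,0]]
[[8,1],[16,0],[18,2],[21,0],[22,1],[37,0],[41,20],[46,1],[49,0]]
[[8,1],[16,0],[18,2],[21,0],[22,1],[37,0],[40,12],[41,20],[46,1],[49,0]]
[[8,1],[16,0],[18,2],[19,18],[22,1],[37,0],[40,12],[41,20],[46,1],[49,0]]
[[8,1],[16,0],[18,12],[19,18],[22,1],[37,0],[40,12],[41,20],[46,1],[49,0]]
[[8,1],[16,0],[18,12],[19,18],[22,1],[37,0],[40,12],[41,20],[46,18],[47,1],[49,0]]
[[8,1],[16,0],[18,12],[19,18],[22,1],[37,0],[40,12],[41,20],[46,18],[47,1],[49,0]]
[[8,1],[16,0],[18,12],[19,18],[22,1],[37,0],[40,12],[41,20],[46,18],[47,1],[49,0]]
[[8,1],[16,0],[18,12],[19,18],[22,1],[37,0],[40,12],[41,20],[46,18],[47,1],[49,0]]
[[8,1],[16,0],[18,12],[19,18],[22,14],[29,1],[37,0],[40,12],[41,20],[46,18],[47,1],[49,0]]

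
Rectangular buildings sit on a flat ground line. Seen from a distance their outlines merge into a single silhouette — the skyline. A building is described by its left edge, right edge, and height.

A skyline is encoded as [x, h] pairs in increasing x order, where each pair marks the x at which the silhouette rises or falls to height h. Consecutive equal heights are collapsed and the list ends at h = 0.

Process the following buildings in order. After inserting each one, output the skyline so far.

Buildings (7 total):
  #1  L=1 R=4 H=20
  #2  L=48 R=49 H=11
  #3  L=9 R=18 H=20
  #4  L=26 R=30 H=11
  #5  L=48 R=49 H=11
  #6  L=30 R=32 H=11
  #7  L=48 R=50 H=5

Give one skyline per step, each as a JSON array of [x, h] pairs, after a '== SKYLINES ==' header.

== SKYLINES ==
[[1,20],[4,0]]
[[1,20],[4,0],[48,11],[49,0]]
[[1,20],[4,0],[9,20],[18,0],[48,11],[49,0]]
[[1,20],[4,0],[9,20],[18,0],[26,11],[30,0],[48,11],[49,0]]
[[1,20],[4,0],[9,20],[18,0],[26,11],[30,0],[48,11],[49,0]]
[[1,20],[4,0],[9,20],[18,0],[26,11],[32,0],[48,11],[49,0]]
[[1,20],[4,0],[9,20],[18,0],[26,11],[32,0],[48,11],[49,5],[50,0]]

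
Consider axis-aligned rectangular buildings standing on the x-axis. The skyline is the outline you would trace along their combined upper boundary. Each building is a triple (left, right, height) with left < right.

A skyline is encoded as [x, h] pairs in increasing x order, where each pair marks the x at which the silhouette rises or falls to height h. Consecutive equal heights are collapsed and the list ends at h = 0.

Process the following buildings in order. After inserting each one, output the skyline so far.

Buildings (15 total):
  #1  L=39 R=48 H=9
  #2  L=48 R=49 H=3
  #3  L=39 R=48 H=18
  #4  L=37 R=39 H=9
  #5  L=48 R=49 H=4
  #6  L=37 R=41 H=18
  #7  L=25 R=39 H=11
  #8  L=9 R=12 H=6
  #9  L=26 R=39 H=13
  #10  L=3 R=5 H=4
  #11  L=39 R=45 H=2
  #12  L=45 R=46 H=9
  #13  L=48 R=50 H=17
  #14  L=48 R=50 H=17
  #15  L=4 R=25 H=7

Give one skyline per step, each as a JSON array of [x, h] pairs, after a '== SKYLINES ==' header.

== SKYLINES ==
[[39,9],[48,0]]
[[39,9],[48,3],[49,0]]
[[39,18],[48,3],[49,0]]
[[37,9],[39,18],[48,3],[49,0]]
[[37,9],[39,18],[48,4],[49,0]]
[[37,18],[48,4],[49,0]]
[[25,11],[37,18],[48,4],[49,0]]
[[9,6],[12,0],[25,11],[37,18],[48,4],[49,0]]
[[9,6],[12,0],[25,11],[26,13],[37,18],[48,4],[49,0]]
[[3,4],[5,0],[9,6],[12,0],[25,11],[26,13],[37,18],[48,4],[49,0]]
[[3,4],[5,0],[9,6],[12,0],[25,11],[26,13],[37,18],[48,4],[49,0]]
[[3,4],[5,0],[9,6],[12,0],[25,11],[26,13],[37,18],[48,4],[49,0]]
[[3,4],[5,0],[9,6],[12,0],[25,11],[26,13],[37,18],[48,17],[50,0]]
[[3,4],[5,0],[9,6],[12,0],[25,11],[26,13],[37,18],[48,17],[50,0]]
[[3,4],[4,7],[25,11],[26,13],[37,18],[48,17],[50,0]]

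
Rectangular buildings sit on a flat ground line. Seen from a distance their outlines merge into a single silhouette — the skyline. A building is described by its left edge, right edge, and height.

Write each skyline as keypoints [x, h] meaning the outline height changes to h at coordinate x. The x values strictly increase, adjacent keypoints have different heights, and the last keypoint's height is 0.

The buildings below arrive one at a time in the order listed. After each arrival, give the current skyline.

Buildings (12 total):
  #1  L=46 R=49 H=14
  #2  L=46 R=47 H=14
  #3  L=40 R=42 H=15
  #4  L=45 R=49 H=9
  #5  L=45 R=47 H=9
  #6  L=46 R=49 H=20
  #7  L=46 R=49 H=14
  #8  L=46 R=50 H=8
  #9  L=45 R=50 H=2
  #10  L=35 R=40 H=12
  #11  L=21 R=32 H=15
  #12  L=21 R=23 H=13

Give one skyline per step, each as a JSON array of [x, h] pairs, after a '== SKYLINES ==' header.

== SKYLINES ==
[[46,14],[49,0]]
[[46,14],[49,0]]
[[40,15],[42,0],[46,14],[49,0]]
[[40,15],[42,0],[45,9],[46,14],[49,0]]
[[40,15],[42,0],[45,9],[46,14],[49,0]]
[[40,15],[42,0],[45,9],[46,20],[49,0]]
[[40,15],[42,0],[45,9],[46,20],[49,0]]
[[40,15],[42,0],[45,9],[46,20],[49,8],[50,0]]
[[40,15],[42,0],[45,9],[46,20],[49,8],[50,0]]
[[35,12],[40,15],[42,0],[45,9],[46,20],[49,8],[50,0]]
[[21,15],[32,0],[35,12],[40,15],[42,0],[45,9],[46,20],[49,8],[50,0]]
[[21,15],[32,0],[35,12],[40,15],[42,0],[45,9],[46,20],[49,8],[50,0]]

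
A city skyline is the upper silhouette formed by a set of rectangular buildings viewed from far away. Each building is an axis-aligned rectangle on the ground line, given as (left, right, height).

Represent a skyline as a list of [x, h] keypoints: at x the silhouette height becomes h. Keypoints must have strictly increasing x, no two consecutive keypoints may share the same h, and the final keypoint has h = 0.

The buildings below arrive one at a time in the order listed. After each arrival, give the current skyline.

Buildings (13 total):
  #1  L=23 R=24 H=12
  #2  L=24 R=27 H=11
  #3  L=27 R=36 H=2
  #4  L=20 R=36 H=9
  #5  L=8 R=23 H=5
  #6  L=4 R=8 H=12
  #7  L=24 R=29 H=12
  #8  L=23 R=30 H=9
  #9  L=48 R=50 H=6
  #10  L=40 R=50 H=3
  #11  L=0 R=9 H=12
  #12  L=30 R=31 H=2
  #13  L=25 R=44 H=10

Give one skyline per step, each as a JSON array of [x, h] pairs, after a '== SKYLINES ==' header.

== SKYLINES ==
[[23,12],[24,0]]
[[23,12],[24,11],[27,0]]
[[23,12],[24,11],[27,2],[36,0]]
[[20,9],[23,12],[24,11],[27,9],[36,0]]
[[8,5],[20,9],[23,12],[24,11],[27,9],[36,0]]
[[4,12],[8,5],[20,9],[23,12],[24,11],[27,9],[36,0]]
[[4,12],[8,5],[20,9],[23,12],[29,9],[36,0]]
[[4,12],[8,5],[20,9],[23,12],[29,9],[36,0]]
[[4,12],[8,5],[20,9],[23,12],[29,9],[36,0],[48,6],[50,0]]
[[4,12],[8,5],[20,9],[23,12],[29,9],[36,0],[40,3],[48,6],[50,0]]
[[0,12],[9,5],[20,9],[23,12],[29,9],[36,0],[40,3],[48,6],[50,0]]
[[0,12],[9,5],[20,9],[23,12],[29,9],[36,0],[40,3],[48,6],[50,0]]
[[0,12],[9,5],[20,9],[23,12],[29,10],[44,3],[48,6],[50,0]]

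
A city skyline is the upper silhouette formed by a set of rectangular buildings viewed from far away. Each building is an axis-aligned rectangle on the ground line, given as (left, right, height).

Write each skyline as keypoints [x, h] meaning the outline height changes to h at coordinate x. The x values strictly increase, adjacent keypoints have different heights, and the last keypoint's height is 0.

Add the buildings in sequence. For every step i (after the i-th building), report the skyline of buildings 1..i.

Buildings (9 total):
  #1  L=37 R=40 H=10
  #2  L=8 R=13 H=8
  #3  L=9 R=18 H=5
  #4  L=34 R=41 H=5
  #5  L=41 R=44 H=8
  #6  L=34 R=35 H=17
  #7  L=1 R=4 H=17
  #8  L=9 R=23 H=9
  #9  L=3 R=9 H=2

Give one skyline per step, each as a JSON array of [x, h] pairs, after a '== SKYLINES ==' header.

== SKYLINES ==
[[37,10],[40,0]]
[[8,8],[13,0],[37,10],[40,0]]
[[8,8],[13,5],[18,0],[37,10],[40,0]]
[[8,8],[13,5],[18,0],[34,5],[37,10],[40,5],[41,0]]
[[8,8],[13,5],[18,0],[34,5],[37,10],[40,5],[41,8],[44,0]]
[[8,8],[13,5],[18,0],[34,17],[35,5],[37,10],[40,5],[41,8],[44,0]]
[[1,17],[4,0],[8,8],[13,5],[18,0],[34,17],[35,5],[37,10],[40,5],[41,8],[44,0]]
[[1,17],[4,0],[8,8],[9,9],[23,0],[34,17],[35,5],[37,10],[40,5],[41,8],[44,0]]
[[1,17],[4,2],[8,8],[9,9],[23,0],[34,17],[35,5],[37,10],[40,5],[41,8],[44,0]]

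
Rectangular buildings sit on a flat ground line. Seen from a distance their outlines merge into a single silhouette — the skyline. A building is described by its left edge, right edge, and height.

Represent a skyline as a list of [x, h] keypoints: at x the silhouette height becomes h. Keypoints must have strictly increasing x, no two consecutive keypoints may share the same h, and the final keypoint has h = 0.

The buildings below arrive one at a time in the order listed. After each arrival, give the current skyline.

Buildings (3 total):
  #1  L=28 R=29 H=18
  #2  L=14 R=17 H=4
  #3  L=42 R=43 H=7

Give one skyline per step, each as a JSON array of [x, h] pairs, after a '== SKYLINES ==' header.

== SKYLINES ==
[[28,18],[29,0]]
[[14,4],[17,0],[28,18],[29,0]]
[[14,4],[17,0],[28,18],[29,0],[42,7],[43,0]]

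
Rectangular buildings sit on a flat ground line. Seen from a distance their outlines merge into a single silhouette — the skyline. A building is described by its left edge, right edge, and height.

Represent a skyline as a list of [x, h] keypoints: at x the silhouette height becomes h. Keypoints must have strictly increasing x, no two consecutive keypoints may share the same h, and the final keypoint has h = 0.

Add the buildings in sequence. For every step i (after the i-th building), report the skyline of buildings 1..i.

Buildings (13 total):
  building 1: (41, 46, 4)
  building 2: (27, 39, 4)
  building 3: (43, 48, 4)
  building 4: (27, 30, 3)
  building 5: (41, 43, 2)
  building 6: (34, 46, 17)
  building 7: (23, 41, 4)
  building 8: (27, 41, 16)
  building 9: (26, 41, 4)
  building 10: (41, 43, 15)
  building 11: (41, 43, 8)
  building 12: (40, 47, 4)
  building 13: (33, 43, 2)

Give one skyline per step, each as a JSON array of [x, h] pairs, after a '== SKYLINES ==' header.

== SKYLINES ==
[[41,4],[46,0]]
[[27,4],[39,0],[41,4],[46,0]]
[[27,4],[39,0],[41,4],[48,0]]
[[27,4],[39,0],[41,4],[48,0]]
[[27,4],[39,0],[41,4],[48,0]]
[[27,4],[34,17],[46,4],[48,0]]
[[23,4],[34,17],[46,4],[48,0]]
[[23,4],[27,16],[34,17],[46,4],[48,0]]
[[23,4],[27,16],[34,17],[46,4],[48,0]]
[[23,4],[27,16],[34,17],[46,4],[48,0]]
[[23,4],[27,16],[34,17],[46,4],[48,0]]
[[23,4],[27,16],[34,17],[46,4],[48,0]]
[[23,4],[27,16],[34,17],[46,4],[48,0]]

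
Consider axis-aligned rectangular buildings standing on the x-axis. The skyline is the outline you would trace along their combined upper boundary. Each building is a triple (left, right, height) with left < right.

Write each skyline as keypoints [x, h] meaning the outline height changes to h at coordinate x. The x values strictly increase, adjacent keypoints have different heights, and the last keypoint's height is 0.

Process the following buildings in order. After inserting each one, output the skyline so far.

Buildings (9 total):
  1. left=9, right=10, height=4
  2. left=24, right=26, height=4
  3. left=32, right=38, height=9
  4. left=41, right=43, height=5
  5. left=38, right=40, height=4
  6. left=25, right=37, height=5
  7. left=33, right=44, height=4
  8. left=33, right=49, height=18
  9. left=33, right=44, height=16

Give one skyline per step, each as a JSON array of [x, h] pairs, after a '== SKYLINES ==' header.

== SKYLINES ==
[[9,4],[10,0]]
[[9,4],[10,0],[24,4],[26,0]]
[[9,4],[10,0],[24,4],[26,0],[32,9],[38,0]]
[[9,4],[10,0],[24,4],[26,0],[32,9],[38,0],[41,5],[43,0]]
[[9,4],[10,0],[24,4],[26,0],[32,9],[38,4],[40,0],[41,5],[43,0]]
[[9,4],[10,0],[24,4],[25,5],[32,9],[38,4],[40,0],[41,5],[43,0]]
[[9,4],[10,0],[24,4],[25,5],[32,9],[38,4],[41,5],[43,4],[44,0]]
[[9,4],[10,0],[24,4],[25,5],[32,9],[33,18],[49,0]]
[[9,4],[10,0],[24,4],[25,5],[32,9],[33,18],[49,0]]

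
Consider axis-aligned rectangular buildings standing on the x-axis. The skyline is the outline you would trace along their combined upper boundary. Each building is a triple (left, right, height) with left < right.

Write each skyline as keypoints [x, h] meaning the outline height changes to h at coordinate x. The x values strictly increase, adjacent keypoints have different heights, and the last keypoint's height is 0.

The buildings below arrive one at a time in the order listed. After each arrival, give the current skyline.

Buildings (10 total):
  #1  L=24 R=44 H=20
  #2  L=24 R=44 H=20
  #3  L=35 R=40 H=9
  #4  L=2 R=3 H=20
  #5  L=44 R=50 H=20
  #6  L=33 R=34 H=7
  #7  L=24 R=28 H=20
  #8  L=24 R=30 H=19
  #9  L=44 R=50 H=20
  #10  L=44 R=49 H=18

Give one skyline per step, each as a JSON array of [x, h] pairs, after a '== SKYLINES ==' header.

== SKYLINES ==
[[24,20],[44,0]]
[[24,20],[44,0]]
[[24,20],[44,0]]
[[2,20],[3,0],[24,20],[44,0]]
[[2,20],[3,0],[24,20],[50,0]]
[[2,20],[3,0],[24,20],[50,0]]
[[2,20],[3,0],[24,20],[50,0]]
[[2,20],[3,0],[24,20],[50,0]]
[[2,20],[3,0],[24,20],[50,0]]
[[2,20],[3,0],[24,20],[50,0]]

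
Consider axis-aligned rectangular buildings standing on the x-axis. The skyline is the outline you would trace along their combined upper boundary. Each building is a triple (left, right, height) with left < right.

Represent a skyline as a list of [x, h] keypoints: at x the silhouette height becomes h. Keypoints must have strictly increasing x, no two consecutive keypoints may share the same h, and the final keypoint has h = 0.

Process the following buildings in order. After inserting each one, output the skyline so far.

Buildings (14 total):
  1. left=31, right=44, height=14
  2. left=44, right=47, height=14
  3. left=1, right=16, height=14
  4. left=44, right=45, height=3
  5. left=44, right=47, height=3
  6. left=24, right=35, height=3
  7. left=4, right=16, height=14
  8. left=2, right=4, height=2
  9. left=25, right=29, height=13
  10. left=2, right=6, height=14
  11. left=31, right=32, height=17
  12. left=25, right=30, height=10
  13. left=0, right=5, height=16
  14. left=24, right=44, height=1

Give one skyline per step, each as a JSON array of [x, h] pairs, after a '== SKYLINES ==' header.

== SKYLINES ==
[[31,14],[44,0]]
[[31,14],[47,0]]
[[1,14],[16,0],[31,14],[47,0]]
[[1,14],[16,0],[31,14],[47,0]]
[[1,14],[16,0],[31,14],[47,0]]
[[1,14],[16,0],[24,3],[31,14],[47,0]]
[[1,14],[16,0],[24,3],[31,14],[47,0]]
[[1,14],[16,0],[24,3],[31,14],[47,0]]
[[1,14],[16,0],[24,3],[25,13],[29,3],[31,14],[47,0]]
[[1,14],[16,0],[24,3],[25,13],[29,3],[31,14],[47,0]]
[[1,14],[16,0],[24,3],[25,13],[29,3],[31,17],[32,14],[47,0]]
[[1,14],[16,0],[24,3],[25,13],[29,10],[30,3],[31,17],[32,14],[47,0]]
[[0,16],[5,14],[16,0],[24,3],[25,13],[29,10],[30,3],[31,17],[32,14],[47,0]]
[[0,16],[5,14],[16,0],[24,3],[25,13],[29,10],[30,3],[31,17],[32,14],[47,0]]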